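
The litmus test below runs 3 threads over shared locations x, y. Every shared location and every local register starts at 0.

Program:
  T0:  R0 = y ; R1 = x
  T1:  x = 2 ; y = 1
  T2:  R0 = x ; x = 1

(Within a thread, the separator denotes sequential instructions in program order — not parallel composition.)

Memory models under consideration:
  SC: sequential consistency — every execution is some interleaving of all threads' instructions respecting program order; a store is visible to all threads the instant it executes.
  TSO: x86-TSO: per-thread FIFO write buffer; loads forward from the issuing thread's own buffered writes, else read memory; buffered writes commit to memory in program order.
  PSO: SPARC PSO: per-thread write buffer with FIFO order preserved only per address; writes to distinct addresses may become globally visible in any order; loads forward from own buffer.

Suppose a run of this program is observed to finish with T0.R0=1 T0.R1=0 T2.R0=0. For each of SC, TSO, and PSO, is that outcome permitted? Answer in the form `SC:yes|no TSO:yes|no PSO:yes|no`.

outcome vector order: (T0.R0,T0.R1,T2.R0)
SC: 10 outcomes — {000, 002, 010, 012, 020, 022, 110, 112, 120, 122}
TSO: 10 outcomes — {000, 002, 010, 012, 020, 022, 110, 112, 120, 122}
PSO: 12 outcomes — {000, 002, 010, 012, 020, 022, 100, 102, 110, 112, 120, 122}
target 100 ∈ {PSO}

SC:no TSO:no PSO:yes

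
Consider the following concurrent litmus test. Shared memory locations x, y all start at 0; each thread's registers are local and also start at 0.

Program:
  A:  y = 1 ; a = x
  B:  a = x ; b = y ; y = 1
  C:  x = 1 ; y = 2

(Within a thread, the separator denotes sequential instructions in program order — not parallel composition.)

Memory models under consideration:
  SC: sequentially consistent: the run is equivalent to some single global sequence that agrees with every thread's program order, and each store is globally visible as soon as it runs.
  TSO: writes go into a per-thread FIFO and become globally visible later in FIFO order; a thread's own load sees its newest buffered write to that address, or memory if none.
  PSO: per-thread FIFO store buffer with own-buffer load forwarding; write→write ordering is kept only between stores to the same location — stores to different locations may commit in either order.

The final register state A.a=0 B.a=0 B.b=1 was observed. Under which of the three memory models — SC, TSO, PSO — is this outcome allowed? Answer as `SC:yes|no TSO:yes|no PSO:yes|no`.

outcome vector order: (A.a,B.a,B.b)
SC (11): (0,0,0); (0,0,1); (0,0,2); (0,1,1); (0,1,2); (1,0,0); (1,0,1); (1,0,2); (1,1,0); (1,1,1); (1,1,2)
TSO (12): (0,0,0); (0,0,1); (0,0,2); (0,1,0); (0,1,1); (0,1,2); (1,0,0); (1,0,1); (1,0,2); (1,1,0); (1,1,1); (1,1,2)
PSO (12): (0,0,0); (0,0,1); (0,0,2); (0,1,0); (0,1,1); (0,1,2); (1,0,0); (1,0,1); (1,0,2); (1,1,0); (1,1,1); (1,1,2)
target (0,0,1) ∈ {SC,TSO,PSO}

SC:yes TSO:yes PSO:yes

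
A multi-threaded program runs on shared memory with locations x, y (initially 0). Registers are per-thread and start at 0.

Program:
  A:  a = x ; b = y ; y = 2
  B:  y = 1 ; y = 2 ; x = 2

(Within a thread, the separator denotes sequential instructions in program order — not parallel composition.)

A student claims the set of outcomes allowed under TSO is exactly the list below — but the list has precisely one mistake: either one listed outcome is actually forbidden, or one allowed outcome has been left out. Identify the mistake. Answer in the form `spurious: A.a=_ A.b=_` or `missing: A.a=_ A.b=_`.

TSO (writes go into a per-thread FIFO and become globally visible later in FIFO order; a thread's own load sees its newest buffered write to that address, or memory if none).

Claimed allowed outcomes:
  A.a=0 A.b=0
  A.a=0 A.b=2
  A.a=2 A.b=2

missing: A.a=0 A.b=1

outcome vector order: (A.a,A.b)
under TSO → 0/0 0/1 0/2 2/2
TSO∖claimed = {0/1}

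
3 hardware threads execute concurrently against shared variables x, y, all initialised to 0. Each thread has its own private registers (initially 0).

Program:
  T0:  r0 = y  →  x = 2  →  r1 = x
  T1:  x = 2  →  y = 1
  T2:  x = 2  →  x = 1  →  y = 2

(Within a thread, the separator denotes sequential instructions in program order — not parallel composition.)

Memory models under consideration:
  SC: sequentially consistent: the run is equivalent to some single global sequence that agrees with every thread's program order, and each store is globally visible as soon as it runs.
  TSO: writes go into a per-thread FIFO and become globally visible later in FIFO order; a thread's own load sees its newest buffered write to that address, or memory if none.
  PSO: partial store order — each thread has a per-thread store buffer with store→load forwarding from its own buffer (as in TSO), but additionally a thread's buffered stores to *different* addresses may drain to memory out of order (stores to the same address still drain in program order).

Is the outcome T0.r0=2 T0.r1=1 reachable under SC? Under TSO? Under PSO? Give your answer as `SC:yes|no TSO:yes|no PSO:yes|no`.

SC:no TSO:no PSO:yes

outcome vector order: (T0.r0,T0.r1)
under SC → (0,1) (0,2) (1,1) (1,2) (2,2)
under TSO → (0,1) (0,2) (1,1) (1,2) (2,2)
under PSO → (0,1) (0,2) (1,1) (1,2) (2,1) (2,2)
target (2,1) ∈ {PSO}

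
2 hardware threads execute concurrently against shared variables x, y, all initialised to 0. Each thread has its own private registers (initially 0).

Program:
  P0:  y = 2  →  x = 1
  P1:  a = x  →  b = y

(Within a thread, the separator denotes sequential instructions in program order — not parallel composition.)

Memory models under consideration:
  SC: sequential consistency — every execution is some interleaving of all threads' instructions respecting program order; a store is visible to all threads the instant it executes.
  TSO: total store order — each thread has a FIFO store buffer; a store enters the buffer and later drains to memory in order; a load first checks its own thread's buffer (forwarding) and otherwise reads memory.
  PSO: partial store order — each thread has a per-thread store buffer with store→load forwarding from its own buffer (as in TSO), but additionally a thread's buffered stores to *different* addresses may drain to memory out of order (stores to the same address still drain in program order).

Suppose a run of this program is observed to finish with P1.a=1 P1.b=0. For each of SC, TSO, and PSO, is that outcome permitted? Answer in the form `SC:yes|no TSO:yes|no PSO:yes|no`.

outcome vector order: (P1.a,P1.b)
under SC → 0/0; 0/2; 1/2
under TSO → 0/0; 0/2; 1/2
under PSO → 0/0; 0/2; 1/0; 1/2
target 1/0 ∈ {PSO}

SC:no TSO:no PSO:yes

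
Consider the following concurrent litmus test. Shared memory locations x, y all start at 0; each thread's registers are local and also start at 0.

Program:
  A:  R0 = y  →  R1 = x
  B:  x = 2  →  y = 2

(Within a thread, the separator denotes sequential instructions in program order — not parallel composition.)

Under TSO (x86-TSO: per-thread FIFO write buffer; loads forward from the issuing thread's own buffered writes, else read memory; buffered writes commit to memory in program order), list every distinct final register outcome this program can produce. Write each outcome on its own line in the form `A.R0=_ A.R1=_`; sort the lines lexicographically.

A.R0=0 A.R1=0
A.R0=0 A.R1=2
A.R0=2 A.R1=2

outcome vector order: (A.R0,A.R1)
|TSO outcomes| = 3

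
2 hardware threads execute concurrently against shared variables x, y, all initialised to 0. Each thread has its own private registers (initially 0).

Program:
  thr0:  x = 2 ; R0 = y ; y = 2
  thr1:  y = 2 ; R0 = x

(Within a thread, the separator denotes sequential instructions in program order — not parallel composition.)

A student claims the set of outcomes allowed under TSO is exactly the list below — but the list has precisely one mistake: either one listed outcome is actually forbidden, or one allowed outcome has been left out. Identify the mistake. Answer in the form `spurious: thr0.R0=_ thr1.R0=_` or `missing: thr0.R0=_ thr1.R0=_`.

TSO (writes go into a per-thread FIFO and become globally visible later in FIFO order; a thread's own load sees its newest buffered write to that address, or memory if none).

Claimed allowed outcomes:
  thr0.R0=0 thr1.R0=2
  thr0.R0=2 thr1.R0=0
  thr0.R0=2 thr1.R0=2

missing: thr0.R0=0 thr1.R0=0

outcome vector order: (thr0.R0,thr1.R0)
under TSO → 00, 02, 20, 22
TSO∖claimed = {00}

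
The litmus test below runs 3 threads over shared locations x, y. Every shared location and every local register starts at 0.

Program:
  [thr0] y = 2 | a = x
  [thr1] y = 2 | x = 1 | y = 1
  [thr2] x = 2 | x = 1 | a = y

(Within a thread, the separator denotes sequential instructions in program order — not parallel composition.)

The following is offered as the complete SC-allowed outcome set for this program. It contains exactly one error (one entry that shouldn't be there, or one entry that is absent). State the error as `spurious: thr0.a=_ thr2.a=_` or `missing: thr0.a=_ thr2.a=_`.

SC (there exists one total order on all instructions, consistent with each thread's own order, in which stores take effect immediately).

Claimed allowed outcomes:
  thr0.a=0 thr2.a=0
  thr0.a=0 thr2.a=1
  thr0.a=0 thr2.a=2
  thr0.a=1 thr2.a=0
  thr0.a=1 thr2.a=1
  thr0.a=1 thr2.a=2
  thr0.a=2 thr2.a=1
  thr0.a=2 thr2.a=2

outcome vector order: (thr0.a,thr2.a)
SC: 7 outcomes — {0/1; 0/2; 1/0; 1/1; 1/2; 2/1; 2/2}
claimed∖SC = {0/0}

spurious: thr0.a=0 thr2.a=0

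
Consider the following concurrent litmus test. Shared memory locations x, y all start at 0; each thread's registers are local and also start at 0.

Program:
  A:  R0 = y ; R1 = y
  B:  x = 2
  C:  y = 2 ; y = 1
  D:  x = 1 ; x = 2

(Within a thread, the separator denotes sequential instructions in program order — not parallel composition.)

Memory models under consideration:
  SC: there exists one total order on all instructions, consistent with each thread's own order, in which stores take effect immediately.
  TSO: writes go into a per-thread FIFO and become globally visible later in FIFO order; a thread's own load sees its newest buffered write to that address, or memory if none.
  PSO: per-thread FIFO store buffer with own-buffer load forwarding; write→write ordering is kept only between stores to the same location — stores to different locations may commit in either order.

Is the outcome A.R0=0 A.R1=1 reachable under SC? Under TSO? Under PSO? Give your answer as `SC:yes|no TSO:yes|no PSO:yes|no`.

SC:yes TSO:yes PSO:yes

outcome vector order: (A.R0,A.R1)
SC (6): (0,0); (0,1); (0,2); (1,1); (2,1); (2,2)
TSO (6): (0,0); (0,1); (0,2); (1,1); (2,1); (2,2)
PSO (6): (0,0); (0,1); (0,2); (1,1); (2,1); (2,2)
target (0,1) ∈ {SC,TSO,PSO}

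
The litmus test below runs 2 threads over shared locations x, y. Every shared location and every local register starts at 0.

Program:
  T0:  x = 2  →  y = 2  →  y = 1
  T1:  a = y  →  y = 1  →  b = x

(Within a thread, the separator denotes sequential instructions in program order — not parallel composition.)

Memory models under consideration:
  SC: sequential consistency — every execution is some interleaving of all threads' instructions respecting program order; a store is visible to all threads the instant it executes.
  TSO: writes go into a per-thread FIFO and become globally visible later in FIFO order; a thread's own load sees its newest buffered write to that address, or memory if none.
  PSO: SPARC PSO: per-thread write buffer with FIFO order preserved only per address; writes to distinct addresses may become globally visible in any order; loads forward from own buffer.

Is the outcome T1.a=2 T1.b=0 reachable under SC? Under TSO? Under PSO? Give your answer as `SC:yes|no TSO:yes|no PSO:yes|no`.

outcome vector order: (T1.a,T1.b)
under SC → 0/0, 0/2, 1/2, 2/2
under TSO → 0/0, 0/2, 1/2, 2/2
under PSO → 0/0, 0/2, 1/0, 1/2, 2/0, 2/2
target 2/0 ∈ {PSO}

SC:no TSO:no PSO:yes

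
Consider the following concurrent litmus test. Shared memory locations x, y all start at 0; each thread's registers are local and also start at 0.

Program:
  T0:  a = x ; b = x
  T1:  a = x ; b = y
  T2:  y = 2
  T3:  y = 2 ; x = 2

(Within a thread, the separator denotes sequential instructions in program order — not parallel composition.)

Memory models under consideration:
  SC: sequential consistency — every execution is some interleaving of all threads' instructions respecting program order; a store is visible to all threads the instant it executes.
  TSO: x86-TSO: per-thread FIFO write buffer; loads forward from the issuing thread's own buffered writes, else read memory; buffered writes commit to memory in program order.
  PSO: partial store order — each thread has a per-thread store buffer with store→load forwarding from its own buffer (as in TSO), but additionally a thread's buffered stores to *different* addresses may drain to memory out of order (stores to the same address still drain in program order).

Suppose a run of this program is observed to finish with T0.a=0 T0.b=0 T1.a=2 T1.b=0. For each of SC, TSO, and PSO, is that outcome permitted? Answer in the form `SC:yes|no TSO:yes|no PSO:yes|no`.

SC:no TSO:no PSO:yes

outcome vector order: (T0.a,T0.b,T1.a,T1.b)
[SC] allowed = {<0 0 0 0>; <0 0 0 2>; <0 0 2 2>; <0 2 0 0>; <0 2 0 2>; <0 2 2 2>; <2 2 0 0>; <2 2 0 2>; <2 2 2 2>}
[TSO] allowed = {<0 0 0 0>; <0 0 0 2>; <0 0 2 2>; <0 2 0 0>; <0 2 0 2>; <0 2 2 2>; <2 2 0 0>; <2 2 0 2>; <2 2 2 2>}
[PSO] allowed = {<0 0 0 0>; <0 0 0 2>; <0 0 2 0>; <0 0 2 2>; <0 2 0 0>; <0 2 0 2>; <0 2 2 0>; <0 2 2 2>; <2 2 0 0>; <2 2 0 2>; <2 2 2 0>; <2 2 2 2>}
target <0 0 2 0> ∈ {PSO}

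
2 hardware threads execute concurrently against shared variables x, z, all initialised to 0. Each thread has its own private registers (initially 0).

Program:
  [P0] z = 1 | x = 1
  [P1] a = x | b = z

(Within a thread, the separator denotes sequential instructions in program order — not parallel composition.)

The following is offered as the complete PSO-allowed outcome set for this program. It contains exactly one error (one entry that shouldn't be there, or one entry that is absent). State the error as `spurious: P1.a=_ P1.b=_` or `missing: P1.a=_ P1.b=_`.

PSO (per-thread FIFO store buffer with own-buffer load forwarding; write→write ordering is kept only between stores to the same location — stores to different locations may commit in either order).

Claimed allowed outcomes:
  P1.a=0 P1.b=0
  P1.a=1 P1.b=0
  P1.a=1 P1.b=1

outcome vector order: (P1.a,P1.b)
PSO (4): 00 01 10 11
PSO∖claimed = {01}

missing: P1.a=0 P1.b=1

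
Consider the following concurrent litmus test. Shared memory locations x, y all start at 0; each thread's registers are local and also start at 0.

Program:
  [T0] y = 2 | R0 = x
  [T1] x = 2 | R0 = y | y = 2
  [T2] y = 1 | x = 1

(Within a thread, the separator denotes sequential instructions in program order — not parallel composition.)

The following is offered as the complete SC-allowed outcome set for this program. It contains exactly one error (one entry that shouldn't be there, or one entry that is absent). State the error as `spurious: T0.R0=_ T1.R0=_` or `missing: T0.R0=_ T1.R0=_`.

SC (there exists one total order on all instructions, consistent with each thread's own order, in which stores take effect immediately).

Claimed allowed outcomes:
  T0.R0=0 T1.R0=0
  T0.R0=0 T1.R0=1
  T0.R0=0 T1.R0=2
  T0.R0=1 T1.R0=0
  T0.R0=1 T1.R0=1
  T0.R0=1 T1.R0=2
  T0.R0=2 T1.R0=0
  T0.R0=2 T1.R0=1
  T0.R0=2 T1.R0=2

spurious: T0.R0=0 T1.R0=0

outcome vector order: (T0.R0,T1.R0)
[SC] allowed = {01; 02; 10; 11; 12; 20; 21; 22}
claimed∖SC = {00}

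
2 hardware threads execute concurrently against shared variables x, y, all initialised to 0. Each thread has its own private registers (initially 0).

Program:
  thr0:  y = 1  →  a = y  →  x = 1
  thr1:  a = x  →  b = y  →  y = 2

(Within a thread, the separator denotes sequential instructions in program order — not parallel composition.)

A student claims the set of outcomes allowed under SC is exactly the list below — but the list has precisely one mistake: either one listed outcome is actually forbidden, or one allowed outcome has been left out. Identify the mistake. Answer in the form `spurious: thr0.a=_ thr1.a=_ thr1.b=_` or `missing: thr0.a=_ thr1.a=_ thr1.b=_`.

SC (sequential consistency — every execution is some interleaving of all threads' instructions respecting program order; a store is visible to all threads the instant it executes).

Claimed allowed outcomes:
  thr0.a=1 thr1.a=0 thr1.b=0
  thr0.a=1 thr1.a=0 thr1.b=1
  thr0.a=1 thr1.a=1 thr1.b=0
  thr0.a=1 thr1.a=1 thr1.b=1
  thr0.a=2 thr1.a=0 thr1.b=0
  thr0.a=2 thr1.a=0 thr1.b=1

spurious: thr0.a=1 thr1.a=1 thr1.b=0

outcome vector order: (thr0.a,thr1.a,thr1.b)
[SC] allowed = {<1 0 0>, <1 0 1>, <1 1 1>, <2 0 0>, <2 0 1>}
claimed∖SC = {<1 1 0>}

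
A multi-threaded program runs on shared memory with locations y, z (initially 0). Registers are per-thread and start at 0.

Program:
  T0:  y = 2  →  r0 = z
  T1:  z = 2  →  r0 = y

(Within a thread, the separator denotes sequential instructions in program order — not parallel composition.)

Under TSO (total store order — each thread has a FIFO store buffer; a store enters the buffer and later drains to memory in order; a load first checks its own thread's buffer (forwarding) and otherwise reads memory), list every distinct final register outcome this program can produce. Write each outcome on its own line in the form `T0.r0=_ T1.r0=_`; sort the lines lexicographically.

outcome vector order: (T0.r0,T1.r0)
|TSO outcomes| = 4

T0.r0=0 T1.r0=0
T0.r0=0 T1.r0=2
T0.r0=2 T1.r0=0
T0.r0=2 T1.r0=2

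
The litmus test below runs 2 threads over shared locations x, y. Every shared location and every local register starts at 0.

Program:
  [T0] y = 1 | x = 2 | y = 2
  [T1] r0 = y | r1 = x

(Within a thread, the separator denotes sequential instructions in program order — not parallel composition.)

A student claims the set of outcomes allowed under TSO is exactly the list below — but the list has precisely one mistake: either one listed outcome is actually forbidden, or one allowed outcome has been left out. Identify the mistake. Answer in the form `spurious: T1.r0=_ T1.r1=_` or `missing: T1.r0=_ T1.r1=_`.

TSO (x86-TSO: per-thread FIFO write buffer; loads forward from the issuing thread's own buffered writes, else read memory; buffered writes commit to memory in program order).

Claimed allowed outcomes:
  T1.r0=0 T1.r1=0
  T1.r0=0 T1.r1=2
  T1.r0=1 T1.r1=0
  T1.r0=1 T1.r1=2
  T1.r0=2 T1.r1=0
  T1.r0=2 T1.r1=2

outcome vector order: (T1.r0,T1.r1)
TSO: 5 outcomes — {<0 0>; <0 2>; <1 0>; <1 2>; <2 2>}
claimed∖TSO = {<2 0>}

spurious: T1.r0=2 T1.r1=0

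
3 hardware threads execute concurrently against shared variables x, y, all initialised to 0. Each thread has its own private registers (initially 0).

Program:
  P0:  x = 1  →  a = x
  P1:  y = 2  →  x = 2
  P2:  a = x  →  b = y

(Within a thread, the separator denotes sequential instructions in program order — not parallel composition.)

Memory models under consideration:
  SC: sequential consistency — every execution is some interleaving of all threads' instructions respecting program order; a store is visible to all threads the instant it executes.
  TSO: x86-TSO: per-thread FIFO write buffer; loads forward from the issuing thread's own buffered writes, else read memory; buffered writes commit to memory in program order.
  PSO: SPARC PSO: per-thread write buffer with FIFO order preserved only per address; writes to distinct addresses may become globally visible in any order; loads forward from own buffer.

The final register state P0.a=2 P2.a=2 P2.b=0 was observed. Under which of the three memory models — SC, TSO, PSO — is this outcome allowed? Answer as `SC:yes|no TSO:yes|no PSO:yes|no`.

outcome vector order: (P0.a,P2.a,P2.b)
SC (10): 100 102 110 112 122 200 202 210 212 222
TSO (10): 100 102 110 112 122 200 202 210 212 222
PSO (12): 100 102 110 112 120 122 200 202 210 212 220 222
target 220 ∈ {PSO}

SC:no TSO:no PSO:yes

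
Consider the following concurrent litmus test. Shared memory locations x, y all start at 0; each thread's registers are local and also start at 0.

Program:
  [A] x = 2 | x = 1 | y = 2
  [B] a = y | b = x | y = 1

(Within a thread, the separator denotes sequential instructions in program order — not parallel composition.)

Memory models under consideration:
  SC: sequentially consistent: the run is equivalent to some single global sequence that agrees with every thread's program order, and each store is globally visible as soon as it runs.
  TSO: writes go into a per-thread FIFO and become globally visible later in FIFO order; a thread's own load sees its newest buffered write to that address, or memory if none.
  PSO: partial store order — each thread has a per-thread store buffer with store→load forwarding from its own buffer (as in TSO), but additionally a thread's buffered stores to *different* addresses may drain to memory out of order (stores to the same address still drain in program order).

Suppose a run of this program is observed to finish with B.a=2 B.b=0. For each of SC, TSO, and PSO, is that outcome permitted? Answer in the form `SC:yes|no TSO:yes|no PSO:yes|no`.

outcome vector order: (B.a,B.b)
SC (4): <0 0>; <0 1>; <0 2>; <2 1>
TSO (4): <0 0>; <0 1>; <0 2>; <2 1>
PSO (6): <0 0>; <0 1>; <0 2>; <2 0>; <2 1>; <2 2>
target <2 0> ∈ {PSO}

SC:no TSO:no PSO:yes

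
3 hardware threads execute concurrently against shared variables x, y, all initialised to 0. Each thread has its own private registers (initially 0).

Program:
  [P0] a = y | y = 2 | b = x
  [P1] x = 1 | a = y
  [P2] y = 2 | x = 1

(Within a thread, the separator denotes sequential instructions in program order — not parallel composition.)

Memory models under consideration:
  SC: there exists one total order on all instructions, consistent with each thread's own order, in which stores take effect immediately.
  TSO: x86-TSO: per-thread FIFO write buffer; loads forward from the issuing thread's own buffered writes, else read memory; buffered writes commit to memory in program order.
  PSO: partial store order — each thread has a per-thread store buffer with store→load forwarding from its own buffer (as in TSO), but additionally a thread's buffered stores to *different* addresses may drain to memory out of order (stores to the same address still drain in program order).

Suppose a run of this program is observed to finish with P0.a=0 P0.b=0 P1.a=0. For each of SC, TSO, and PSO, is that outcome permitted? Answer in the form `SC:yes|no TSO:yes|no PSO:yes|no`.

outcome vector order: (P0.a,P0.b,P1.a)
SC: 6 outcomes — {002 010 012 202 210 212}
TSO: 8 outcomes — {000 002 010 012 200 202 210 212}
PSO: 8 outcomes — {000 002 010 012 200 202 210 212}
target 000 ∈ {TSO,PSO}

SC:no TSO:yes PSO:yes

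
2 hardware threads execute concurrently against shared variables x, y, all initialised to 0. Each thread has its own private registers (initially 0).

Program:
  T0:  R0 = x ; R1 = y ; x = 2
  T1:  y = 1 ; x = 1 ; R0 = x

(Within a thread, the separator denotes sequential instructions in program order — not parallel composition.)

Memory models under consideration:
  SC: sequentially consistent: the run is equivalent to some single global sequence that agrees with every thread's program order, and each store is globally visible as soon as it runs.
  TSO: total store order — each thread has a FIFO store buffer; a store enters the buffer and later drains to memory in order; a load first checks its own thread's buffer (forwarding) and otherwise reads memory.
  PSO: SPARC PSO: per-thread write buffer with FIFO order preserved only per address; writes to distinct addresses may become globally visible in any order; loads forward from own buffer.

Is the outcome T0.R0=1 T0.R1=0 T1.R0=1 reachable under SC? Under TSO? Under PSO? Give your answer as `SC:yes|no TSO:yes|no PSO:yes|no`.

outcome vector order: (T0.R0,T0.R1,T1.R0)
SC (6): (0,0,1) (0,0,2) (0,1,1) (0,1,2) (1,1,1) (1,1,2)
TSO (6): (0,0,1) (0,0,2) (0,1,1) (0,1,2) (1,1,1) (1,1,2)
PSO (8): (0,0,1) (0,0,2) (0,1,1) (0,1,2) (1,0,1) (1,0,2) (1,1,1) (1,1,2)
target (1,0,1) ∈ {PSO}

SC:no TSO:no PSO:yes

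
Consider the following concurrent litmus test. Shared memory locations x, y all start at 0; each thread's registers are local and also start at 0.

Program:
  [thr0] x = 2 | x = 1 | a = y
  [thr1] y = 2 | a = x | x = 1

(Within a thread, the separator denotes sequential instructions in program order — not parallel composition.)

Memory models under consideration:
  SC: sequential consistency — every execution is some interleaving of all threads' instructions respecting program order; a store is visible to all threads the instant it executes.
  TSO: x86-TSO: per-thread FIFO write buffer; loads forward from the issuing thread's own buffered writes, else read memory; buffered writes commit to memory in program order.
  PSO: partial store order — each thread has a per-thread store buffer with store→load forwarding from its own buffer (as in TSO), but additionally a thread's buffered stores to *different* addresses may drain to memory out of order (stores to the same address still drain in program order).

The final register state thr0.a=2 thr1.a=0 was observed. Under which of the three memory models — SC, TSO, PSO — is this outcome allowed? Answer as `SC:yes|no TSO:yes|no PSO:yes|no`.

SC:yes TSO:yes PSO:yes

outcome vector order: (thr0.a,thr1.a)
under SC → <0 1>; <2 0>; <2 1>; <2 2>
under TSO → <0 0>; <0 1>; <0 2>; <2 0>; <2 1>; <2 2>
under PSO → <0 0>; <0 1>; <0 2>; <2 0>; <2 1>; <2 2>
target <2 0> ∈ {SC,TSO,PSO}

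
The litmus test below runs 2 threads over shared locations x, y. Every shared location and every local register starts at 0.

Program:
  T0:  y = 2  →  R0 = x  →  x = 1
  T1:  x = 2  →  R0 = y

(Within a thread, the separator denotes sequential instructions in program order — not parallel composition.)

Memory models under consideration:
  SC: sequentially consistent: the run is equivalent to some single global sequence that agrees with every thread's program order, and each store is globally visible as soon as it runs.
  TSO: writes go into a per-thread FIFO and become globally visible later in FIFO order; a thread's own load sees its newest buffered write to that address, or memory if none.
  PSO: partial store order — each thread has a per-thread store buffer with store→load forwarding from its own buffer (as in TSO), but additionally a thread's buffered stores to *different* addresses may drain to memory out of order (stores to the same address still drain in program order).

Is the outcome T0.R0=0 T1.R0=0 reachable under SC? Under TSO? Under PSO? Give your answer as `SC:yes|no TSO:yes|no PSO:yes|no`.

SC:no TSO:yes PSO:yes

outcome vector order: (T0.R0,T1.R0)
SC: 3 outcomes — {02, 20, 22}
TSO: 4 outcomes — {00, 02, 20, 22}
PSO: 4 outcomes — {00, 02, 20, 22}
target 00 ∈ {TSO,PSO}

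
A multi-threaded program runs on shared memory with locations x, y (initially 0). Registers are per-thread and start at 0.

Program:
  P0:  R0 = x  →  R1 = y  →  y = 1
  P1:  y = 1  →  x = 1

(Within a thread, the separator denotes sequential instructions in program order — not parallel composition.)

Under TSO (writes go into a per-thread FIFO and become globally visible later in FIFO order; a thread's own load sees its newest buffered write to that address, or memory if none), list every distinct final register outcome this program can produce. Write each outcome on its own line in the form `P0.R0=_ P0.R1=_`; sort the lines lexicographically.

P0.R0=0 P0.R1=0
P0.R0=0 P0.R1=1
P0.R0=1 P0.R1=1

outcome vector order: (P0.R0,P0.R1)
|TSO outcomes| = 3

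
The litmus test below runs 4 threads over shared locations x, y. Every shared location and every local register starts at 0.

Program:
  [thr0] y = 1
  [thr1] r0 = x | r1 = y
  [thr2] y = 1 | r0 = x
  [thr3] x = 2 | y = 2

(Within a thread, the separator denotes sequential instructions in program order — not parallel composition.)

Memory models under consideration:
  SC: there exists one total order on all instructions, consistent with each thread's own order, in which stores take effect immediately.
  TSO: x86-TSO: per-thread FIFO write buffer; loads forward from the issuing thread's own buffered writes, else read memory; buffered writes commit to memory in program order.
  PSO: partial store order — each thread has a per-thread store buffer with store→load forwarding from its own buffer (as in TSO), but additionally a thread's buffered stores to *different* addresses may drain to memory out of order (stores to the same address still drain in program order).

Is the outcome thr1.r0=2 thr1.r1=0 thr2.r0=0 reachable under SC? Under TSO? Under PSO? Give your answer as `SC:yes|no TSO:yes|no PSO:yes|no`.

SC:no TSO:yes PSO:yes

outcome vector order: (thr1.r0,thr1.r1,thr2.r0)
SC: 11 outcomes — {(0,0,0); (0,0,2); (0,1,0); (0,1,2); (0,2,0); (0,2,2); (2,0,2); (2,1,0); (2,1,2); (2,2,0); (2,2,2)}
TSO: 12 outcomes — {(0,0,0); (0,0,2); (0,1,0); (0,1,2); (0,2,0); (0,2,2); (2,0,0); (2,0,2); (2,1,0); (2,1,2); (2,2,0); (2,2,2)}
PSO: 12 outcomes — {(0,0,0); (0,0,2); (0,1,0); (0,1,2); (0,2,0); (0,2,2); (2,0,0); (2,0,2); (2,1,0); (2,1,2); (2,2,0); (2,2,2)}
target (2,0,0) ∈ {TSO,PSO}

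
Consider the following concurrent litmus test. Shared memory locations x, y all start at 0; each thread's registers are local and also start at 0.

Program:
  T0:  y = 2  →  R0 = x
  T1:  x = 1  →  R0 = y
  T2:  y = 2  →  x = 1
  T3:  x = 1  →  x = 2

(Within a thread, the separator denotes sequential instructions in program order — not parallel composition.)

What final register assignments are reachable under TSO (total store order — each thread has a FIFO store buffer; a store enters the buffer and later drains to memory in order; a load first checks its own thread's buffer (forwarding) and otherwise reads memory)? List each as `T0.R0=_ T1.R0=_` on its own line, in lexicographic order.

T0.R0=0 T1.R0=0
T0.R0=0 T1.R0=2
T0.R0=1 T1.R0=0
T0.R0=1 T1.R0=2
T0.R0=2 T1.R0=0
T0.R0=2 T1.R0=2

outcome vector order: (T0.R0,T1.R0)
|TSO outcomes| = 6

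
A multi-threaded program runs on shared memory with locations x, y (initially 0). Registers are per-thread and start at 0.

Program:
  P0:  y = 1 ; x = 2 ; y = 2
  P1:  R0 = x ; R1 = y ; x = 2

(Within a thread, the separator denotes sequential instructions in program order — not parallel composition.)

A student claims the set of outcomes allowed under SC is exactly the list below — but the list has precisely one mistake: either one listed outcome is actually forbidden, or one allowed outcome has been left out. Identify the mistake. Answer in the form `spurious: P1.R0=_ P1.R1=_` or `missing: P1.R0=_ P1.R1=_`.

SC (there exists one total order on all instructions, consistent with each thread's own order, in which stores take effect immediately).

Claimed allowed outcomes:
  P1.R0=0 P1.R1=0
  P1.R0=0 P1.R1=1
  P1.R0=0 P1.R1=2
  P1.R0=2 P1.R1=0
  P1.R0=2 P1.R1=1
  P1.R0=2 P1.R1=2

outcome vector order: (P1.R0,P1.R1)
under SC → 00, 01, 02, 21, 22
claimed∖SC = {20}

spurious: P1.R0=2 P1.R1=0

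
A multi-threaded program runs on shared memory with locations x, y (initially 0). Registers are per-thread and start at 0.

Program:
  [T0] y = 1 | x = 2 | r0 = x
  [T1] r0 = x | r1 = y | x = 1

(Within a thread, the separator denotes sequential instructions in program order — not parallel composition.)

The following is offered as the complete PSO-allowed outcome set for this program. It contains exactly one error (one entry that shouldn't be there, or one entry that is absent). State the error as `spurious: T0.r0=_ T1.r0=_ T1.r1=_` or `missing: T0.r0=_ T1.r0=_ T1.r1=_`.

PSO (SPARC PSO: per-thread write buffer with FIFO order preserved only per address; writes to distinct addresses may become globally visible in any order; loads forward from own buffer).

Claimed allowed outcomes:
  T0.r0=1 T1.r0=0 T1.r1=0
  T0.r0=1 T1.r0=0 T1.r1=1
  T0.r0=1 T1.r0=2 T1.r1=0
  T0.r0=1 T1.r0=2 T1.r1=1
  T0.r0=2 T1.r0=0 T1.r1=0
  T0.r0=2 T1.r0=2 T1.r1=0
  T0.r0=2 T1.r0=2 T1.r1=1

missing: T0.r0=2 T1.r0=0 T1.r1=1

outcome vector order: (T0.r0,T1.r0,T1.r1)
PSO (8): 1/0/0 1/0/1 1/2/0 1/2/1 2/0/0 2/0/1 2/2/0 2/2/1
PSO∖claimed = {2/0/1}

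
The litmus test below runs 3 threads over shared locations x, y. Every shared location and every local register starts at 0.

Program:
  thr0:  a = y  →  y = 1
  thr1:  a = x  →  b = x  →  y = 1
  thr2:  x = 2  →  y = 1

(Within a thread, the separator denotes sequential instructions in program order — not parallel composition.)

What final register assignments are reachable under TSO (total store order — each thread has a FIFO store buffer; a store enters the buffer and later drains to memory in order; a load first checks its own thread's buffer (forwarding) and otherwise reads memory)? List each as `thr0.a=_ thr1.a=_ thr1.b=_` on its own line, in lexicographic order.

outcome vector order: (thr0.a,thr1.a,thr1.b)
|TSO outcomes| = 6

thr0.a=0 thr1.a=0 thr1.b=0
thr0.a=0 thr1.a=0 thr1.b=2
thr0.a=0 thr1.a=2 thr1.b=2
thr0.a=1 thr1.a=0 thr1.b=0
thr0.a=1 thr1.a=0 thr1.b=2
thr0.a=1 thr1.a=2 thr1.b=2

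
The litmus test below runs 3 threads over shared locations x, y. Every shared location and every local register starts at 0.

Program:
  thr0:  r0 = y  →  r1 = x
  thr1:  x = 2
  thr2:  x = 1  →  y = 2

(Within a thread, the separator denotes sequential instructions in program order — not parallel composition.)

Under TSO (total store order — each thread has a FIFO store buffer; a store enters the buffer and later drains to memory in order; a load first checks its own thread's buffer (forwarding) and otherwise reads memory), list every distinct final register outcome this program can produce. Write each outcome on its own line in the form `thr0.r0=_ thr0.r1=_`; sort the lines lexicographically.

thr0.r0=0 thr0.r1=0
thr0.r0=0 thr0.r1=1
thr0.r0=0 thr0.r1=2
thr0.r0=2 thr0.r1=1
thr0.r0=2 thr0.r1=2

outcome vector order: (thr0.r0,thr0.r1)
|TSO outcomes| = 5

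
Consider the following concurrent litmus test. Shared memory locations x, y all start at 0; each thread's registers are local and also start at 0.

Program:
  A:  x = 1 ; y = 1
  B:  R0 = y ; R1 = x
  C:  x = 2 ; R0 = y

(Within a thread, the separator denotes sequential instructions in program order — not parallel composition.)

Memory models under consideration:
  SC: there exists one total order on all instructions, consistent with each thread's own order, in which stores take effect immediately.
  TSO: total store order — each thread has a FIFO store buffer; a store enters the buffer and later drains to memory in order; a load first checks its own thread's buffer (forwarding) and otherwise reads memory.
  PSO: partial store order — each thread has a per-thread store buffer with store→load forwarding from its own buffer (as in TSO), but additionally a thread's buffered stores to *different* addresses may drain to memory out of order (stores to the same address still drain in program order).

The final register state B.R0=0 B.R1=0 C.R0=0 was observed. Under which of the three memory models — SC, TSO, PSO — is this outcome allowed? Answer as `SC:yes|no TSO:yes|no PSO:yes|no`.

outcome vector order: (B.R0,B.R1,C.R0)
SC (10): (0,0,0) (0,0,1) (0,1,0) (0,1,1) (0,2,0) (0,2,1) (1,1,0) (1,1,1) (1,2,0) (1,2,1)
TSO (10): (0,0,0) (0,0,1) (0,1,0) (0,1,1) (0,2,0) (0,2,1) (1,1,0) (1,1,1) (1,2,0) (1,2,1)
PSO (12): (0,0,0) (0,0,1) (0,1,0) (0,1,1) (0,2,0) (0,2,1) (1,0,0) (1,0,1) (1,1,0) (1,1,1) (1,2,0) (1,2,1)
target (0,0,0) ∈ {SC,TSO,PSO}

SC:yes TSO:yes PSO:yes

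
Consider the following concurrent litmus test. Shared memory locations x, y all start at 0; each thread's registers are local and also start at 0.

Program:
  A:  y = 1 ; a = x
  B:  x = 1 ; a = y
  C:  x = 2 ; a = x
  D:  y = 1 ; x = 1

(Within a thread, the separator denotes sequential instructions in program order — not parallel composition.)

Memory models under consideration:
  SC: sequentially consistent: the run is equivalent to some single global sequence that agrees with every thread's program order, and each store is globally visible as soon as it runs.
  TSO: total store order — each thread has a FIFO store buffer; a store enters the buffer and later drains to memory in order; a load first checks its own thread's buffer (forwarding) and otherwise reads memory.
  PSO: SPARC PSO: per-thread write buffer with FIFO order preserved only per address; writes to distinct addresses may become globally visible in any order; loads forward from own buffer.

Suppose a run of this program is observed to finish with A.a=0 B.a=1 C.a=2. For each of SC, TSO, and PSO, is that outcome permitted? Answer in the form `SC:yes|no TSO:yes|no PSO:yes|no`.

outcome vector order: (A.a,B.a,C.a)
SC (10): 011, 012, 101, 102, 111, 112, 201, 202, 211, 212
TSO (12): 001, 002, 011, 012, 101, 102, 111, 112, 201, 202, 211, 212
PSO (12): 001, 002, 011, 012, 101, 102, 111, 112, 201, 202, 211, 212
target 012 ∈ {SC,TSO,PSO}

SC:yes TSO:yes PSO:yes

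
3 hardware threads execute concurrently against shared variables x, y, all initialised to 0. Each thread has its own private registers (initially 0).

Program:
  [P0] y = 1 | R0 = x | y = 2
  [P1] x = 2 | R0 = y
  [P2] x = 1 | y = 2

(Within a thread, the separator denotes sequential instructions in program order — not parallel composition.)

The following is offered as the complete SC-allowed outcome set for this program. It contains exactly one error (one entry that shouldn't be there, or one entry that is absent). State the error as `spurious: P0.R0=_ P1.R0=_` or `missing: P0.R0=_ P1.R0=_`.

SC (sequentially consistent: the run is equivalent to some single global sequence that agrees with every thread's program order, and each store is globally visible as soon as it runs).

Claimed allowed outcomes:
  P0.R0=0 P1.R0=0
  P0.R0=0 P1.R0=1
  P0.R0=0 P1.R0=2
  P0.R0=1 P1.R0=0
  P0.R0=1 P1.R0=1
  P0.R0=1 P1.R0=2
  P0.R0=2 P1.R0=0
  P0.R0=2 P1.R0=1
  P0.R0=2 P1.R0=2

outcome vector order: (P0.R0,P1.R0)
SC: 8 outcomes — {<0 1>; <0 2>; <1 0>; <1 1>; <1 2>; <2 0>; <2 1>; <2 2>}
claimed∖SC = {<0 0>}

spurious: P0.R0=0 P1.R0=0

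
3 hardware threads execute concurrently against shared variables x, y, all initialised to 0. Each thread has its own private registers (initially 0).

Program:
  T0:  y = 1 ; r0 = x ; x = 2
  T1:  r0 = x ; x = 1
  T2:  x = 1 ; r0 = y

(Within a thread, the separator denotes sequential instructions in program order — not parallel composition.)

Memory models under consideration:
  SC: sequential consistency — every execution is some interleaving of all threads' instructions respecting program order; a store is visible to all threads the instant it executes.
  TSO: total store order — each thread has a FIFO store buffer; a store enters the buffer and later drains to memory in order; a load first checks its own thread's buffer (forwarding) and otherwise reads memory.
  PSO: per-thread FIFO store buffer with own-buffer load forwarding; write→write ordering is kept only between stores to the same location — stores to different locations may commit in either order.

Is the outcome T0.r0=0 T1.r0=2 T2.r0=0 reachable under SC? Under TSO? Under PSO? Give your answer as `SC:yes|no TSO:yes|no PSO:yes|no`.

outcome vector order: (T0.r0,T1.r0,T2.r0)
under SC → <0 0 1> <0 1 1> <0 2 1> <1 0 0> <1 0 1> <1 1 0> <1 1 1> <1 2 0> <1 2 1>
under TSO → <0 0 0> <0 0 1> <0 1 0> <0 1 1> <0 2 0> <0 2 1> <1 0 0> <1 0 1> <1 1 0> <1 1 1> <1 2 0> <1 2 1>
under PSO → <0 0 0> <0 0 1> <0 1 0> <0 1 1> <0 2 0> <0 2 1> <1 0 0> <1 0 1> <1 1 0> <1 1 1> <1 2 0> <1 2 1>
target <0 2 0> ∈ {TSO,PSO}

SC:no TSO:yes PSO:yes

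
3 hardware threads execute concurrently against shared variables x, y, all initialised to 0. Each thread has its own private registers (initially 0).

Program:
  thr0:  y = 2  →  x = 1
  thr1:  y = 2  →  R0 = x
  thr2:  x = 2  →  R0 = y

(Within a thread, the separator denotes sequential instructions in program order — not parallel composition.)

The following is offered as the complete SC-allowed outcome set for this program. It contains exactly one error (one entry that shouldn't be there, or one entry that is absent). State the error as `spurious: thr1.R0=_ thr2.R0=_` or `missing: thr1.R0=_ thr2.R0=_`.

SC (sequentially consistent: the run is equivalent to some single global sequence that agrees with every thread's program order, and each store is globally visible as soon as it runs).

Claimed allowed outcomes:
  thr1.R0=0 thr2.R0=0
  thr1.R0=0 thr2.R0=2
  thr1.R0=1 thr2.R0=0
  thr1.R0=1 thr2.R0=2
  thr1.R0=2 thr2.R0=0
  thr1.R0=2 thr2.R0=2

outcome vector order: (thr1.R0,thr2.R0)
SC: 5 outcomes — {(0,2) (1,0) (1,2) (2,0) (2,2)}
claimed∖SC = {(0,0)}

spurious: thr1.R0=0 thr2.R0=0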